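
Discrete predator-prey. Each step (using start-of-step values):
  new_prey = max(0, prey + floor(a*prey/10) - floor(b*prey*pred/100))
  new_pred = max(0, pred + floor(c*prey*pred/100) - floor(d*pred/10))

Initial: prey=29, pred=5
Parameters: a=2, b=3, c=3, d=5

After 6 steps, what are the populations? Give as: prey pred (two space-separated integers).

Step 1: prey: 29+5-4=30; pred: 5+4-2=7
Step 2: prey: 30+6-6=30; pred: 7+6-3=10
Step 3: prey: 30+6-9=27; pred: 10+9-5=14
Step 4: prey: 27+5-11=21; pred: 14+11-7=18
Step 5: prey: 21+4-11=14; pred: 18+11-9=20
Step 6: prey: 14+2-8=8; pred: 20+8-10=18

Answer: 8 18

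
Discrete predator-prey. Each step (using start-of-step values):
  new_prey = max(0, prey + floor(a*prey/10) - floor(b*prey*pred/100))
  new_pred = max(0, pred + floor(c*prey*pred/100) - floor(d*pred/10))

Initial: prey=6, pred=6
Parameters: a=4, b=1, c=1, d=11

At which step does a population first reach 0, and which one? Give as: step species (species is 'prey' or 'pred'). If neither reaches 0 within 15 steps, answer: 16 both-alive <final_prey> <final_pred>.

Step 1: prey: 6+2-0=8; pred: 6+0-6=0
First extinction: pred at step 1

Answer: 1 pred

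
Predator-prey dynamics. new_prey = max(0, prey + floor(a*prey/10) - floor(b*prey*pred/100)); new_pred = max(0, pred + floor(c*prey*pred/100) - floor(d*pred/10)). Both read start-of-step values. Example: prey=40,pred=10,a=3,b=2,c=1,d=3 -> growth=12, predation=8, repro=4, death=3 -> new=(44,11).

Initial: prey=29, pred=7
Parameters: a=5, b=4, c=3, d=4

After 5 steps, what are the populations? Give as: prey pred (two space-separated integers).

Answer: 0 38

Derivation:
Step 1: prey: 29+14-8=35; pred: 7+6-2=11
Step 2: prey: 35+17-15=37; pred: 11+11-4=18
Step 3: prey: 37+18-26=29; pred: 18+19-7=30
Step 4: prey: 29+14-34=9; pred: 30+26-12=44
Step 5: prey: 9+4-15=0; pred: 44+11-17=38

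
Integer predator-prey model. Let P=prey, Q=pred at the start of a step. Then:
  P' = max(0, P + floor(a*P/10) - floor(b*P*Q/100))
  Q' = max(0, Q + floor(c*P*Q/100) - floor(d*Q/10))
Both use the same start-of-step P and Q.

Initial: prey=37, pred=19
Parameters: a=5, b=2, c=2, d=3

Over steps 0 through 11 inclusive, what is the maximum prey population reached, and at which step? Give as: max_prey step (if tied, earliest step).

Step 1: prey: 37+18-14=41; pred: 19+14-5=28
Step 2: prey: 41+20-22=39; pred: 28+22-8=42
Step 3: prey: 39+19-32=26; pred: 42+32-12=62
Step 4: prey: 26+13-32=7; pred: 62+32-18=76
Step 5: prey: 7+3-10=0; pred: 76+10-22=64
Step 6: prey: 0+0-0=0; pred: 64+0-19=45
Step 7: prey: 0+0-0=0; pred: 45+0-13=32
Step 8: prey: 0+0-0=0; pred: 32+0-9=23
Step 9: prey: 0+0-0=0; pred: 23+0-6=17
Step 10: prey: 0+0-0=0; pred: 17+0-5=12
Step 11: prey: 0+0-0=0; pred: 12+0-3=9
Max prey = 41 at step 1

Answer: 41 1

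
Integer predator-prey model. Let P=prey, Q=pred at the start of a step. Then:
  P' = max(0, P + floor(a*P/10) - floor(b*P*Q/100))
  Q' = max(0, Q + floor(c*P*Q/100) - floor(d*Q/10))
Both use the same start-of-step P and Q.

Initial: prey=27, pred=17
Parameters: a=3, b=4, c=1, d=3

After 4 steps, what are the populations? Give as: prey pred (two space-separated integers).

Answer: 8 8

Derivation:
Step 1: prey: 27+8-18=17; pred: 17+4-5=16
Step 2: prey: 17+5-10=12; pred: 16+2-4=14
Step 3: prey: 12+3-6=9; pred: 14+1-4=11
Step 4: prey: 9+2-3=8; pred: 11+0-3=8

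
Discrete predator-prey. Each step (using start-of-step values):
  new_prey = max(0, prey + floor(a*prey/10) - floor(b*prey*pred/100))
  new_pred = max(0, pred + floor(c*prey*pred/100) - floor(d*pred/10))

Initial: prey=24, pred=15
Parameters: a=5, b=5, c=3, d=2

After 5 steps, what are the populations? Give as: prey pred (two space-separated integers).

Step 1: prey: 24+12-18=18; pred: 15+10-3=22
Step 2: prey: 18+9-19=8; pred: 22+11-4=29
Step 3: prey: 8+4-11=1; pred: 29+6-5=30
Step 4: prey: 1+0-1=0; pred: 30+0-6=24
Step 5: prey: 0+0-0=0; pred: 24+0-4=20

Answer: 0 20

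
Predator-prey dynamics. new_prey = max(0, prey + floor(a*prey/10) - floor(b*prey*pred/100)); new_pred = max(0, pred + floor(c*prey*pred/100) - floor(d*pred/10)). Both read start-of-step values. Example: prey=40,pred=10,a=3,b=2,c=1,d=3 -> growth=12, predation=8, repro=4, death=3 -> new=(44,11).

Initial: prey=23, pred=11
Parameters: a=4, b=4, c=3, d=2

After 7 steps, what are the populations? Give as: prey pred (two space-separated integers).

Answer: 0 17

Derivation:
Step 1: prey: 23+9-10=22; pred: 11+7-2=16
Step 2: prey: 22+8-14=16; pred: 16+10-3=23
Step 3: prey: 16+6-14=8; pred: 23+11-4=30
Step 4: prey: 8+3-9=2; pred: 30+7-6=31
Step 5: prey: 2+0-2=0; pred: 31+1-6=26
Step 6: prey: 0+0-0=0; pred: 26+0-5=21
Step 7: prey: 0+0-0=0; pred: 21+0-4=17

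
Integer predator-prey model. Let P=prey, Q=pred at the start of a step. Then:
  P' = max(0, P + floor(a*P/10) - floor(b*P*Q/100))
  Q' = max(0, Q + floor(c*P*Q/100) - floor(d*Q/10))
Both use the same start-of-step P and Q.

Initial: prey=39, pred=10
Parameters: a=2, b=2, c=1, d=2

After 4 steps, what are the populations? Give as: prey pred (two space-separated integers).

Answer: 33 17

Derivation:
Step 1: prey: 39+7-7=39; pred: 10+3-2=11
Step 2: prey: 39+7-8=38; pred: 11+4-2=13
Step 3: prey: 38+7-9=36; pred: 13+4-2=15
Step 4: prey: 36+7-10=33; pred: 15+5-3=17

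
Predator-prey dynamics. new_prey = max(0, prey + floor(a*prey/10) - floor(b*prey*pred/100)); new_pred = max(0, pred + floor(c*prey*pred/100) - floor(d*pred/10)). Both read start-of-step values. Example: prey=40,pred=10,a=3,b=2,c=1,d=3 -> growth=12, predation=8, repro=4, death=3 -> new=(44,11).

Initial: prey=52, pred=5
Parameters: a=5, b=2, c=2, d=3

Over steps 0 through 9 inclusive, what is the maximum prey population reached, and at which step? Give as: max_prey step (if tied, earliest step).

Answer: 106 3

Derivation:
Step 1: prey: 52+26-5=73; pred: 5+5-1=9
Step 2: prey: 73+36-13=96; pred: 9+13-2=20
Step 3: prey: 96+48-38=106; pred: 20+38-6=52
Step 4: prey: 106+53-110=49; pred: 52+110-15=147
Step 5: prey: 49+24-144=0; pred: 147+144-44=247
Step 6: prey: 0+0-0=0; pred: 247+0-74=173
Step 7: prey: 0+0-0=0; pred: 173+0-51=122
Step 8: prey: 0+0-0=0; pred: 122+0-36=86
Step 9: prey: 0+0-0=0; pred: 86+0-25=61
Max prey = 106 at step 3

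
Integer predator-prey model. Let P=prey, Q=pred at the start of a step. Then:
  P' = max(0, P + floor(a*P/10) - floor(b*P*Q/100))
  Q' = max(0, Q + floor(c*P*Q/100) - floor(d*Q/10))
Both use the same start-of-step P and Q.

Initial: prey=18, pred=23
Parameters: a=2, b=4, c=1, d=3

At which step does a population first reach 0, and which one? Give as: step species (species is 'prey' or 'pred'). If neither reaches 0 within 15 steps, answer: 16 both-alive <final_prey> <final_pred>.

Answer: 16 both-alive 1 3

Derivation:
Step 1: prey: 18+3-16=5; pred: 23+4-6=21
Step 2: prey: 5+1-4=2; pred: 21+1-6=16
Step 3: prey: 2+0-1=1; pred: 16+0-4=12
Step 4: prey: 1+0-0=1; pred: 12+0-3=9
Step 5: prey: 1+0-0=1; pred: 9+0-2=7
Step 6: prey: 1+0-0=1; pred: 7+0-2=5
Step 7: prey: 1+0-0=1; pred: 5+0-1=4
Step 8: prey: 1+0-0=1; pred: 4+0-1=3
Step 9: prey: 1+0-0=1; pred: 3+0-0=3
Steps 10-15: state stable at prey=1, pred=3 (no change)
No extinction within 15 steps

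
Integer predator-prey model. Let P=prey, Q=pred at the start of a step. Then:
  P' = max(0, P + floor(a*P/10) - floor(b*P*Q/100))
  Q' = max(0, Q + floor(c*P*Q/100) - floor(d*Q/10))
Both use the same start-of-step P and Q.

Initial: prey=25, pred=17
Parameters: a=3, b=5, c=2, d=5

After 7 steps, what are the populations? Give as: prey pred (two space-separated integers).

Step 1: prey: 25+7-21=11; pred: 17+8-8=17
Step 2: prey: 11+3-9=5; pred: 17+3-8=12
Step 3: prey: 5+1-3=3; pred: 12+1-6=7
Step 4: prey: 3+0-1=2; pred: 7+0-3=4
Step 5: prey: 2+0-0=2; pred: 4+0-2=2
Step 6: prey: 2+0-0=2; pred: 2+0-1=1
Step 7: prey: 2+0-0=2; pred: 1+0-0=1

Answer: 2 1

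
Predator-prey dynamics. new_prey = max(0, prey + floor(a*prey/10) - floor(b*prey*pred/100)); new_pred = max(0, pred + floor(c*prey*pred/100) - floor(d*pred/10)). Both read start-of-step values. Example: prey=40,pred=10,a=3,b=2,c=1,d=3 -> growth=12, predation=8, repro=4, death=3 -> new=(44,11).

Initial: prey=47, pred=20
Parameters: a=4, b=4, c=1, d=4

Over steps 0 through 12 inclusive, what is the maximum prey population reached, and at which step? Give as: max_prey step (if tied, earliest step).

Answer: 65 12

Derivation:
Step 1: prey: 47+18-37=28; pred: 20+9-8=21
Step 2: prey: 28+11-23=16; pred: 21+5-8=18
Step 3: prey: 16+6-11=11; pred: 18+2-7=13
Step 4: prey: 11+4-5=10; pred: 13+1-5=9
Step 5: prey: 10+4-3=11; pred: 9+0-3=6
Step 6: prey: 11+4-2=13; pred: 6+0-2=4
Step 7: prey: 13+5-2=16; pred: 4+0-1=3
Step 8: prey: 16+6-1=21; pred: 3+0-1=2
Step 9: prey: 21+8-1=28; pred: 2+0-0=2
Step 10: prey: 28+11-2=37; pred: 2+0-0=2
Step 11: prey: 37+14-2=49; pred: 2+0-0=2
Step 12: prey: 49+19-3=65; pred: 2+0-0=2
Max prey = 65 at step 12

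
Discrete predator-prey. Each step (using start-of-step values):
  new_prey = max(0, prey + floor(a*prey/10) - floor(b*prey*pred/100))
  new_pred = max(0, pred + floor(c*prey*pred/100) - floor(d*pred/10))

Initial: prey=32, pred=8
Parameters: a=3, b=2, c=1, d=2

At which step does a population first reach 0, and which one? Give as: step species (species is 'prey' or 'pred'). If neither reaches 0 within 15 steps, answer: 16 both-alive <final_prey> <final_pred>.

Step 1: prey: 32+9-5=36; pred: 8+2-1=9
Step 2: prey: 36+10-6=40; pred: 9+3-1=11
Step 3: prey: 40+12-8=44; pred: 11+4-2=13
Step 4: prey: 44+13-11=46; pred: 13+5-2=16
Step 5: prey: 46+13-14=45; pred: 16+7-3=20
Step 6: prey: 45+13-18=40; pred: 20+9-4=25
Step 7: prey: 40+12-20=32; pred: 25+10-5=30
Step 8: prey: 32+9-19=22; pred: 30+9-6=33
Step 9: prey: 22+6-14=14; pred: 33+7-6=34
Step 10: prey: 14+4-9=9; pred: 34+4-6=32
Step 11: prey: 9+2-5=6; pred: 32+2-6=28
Step 12: prey: 6+1-3=4; pred: 28+1-5=24
Step 13: prey: 4+1-1=4; pred: 24+0-4=20
Step 14: prey: 4+1-1=4; pred: 20+0-4=16
Step 15: prey: 4+1-1=4; pred: 16+0-3=13
No extinction within 15 steps

Answer: 16 both-alive 4 13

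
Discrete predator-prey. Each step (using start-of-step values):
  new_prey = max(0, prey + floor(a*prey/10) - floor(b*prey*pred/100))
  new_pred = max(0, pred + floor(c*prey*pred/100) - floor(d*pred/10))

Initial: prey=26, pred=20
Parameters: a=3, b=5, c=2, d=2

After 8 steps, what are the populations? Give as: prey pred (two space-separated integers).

Step 1: prey: 26+7-26=7; pred: 20+10-4=26
Step 2: prey: 7+2-9=0; pred: 26+3-5=24
Step 3: prey: 0+0-0=0; pred: 24+0-4=20
Step 4: prey: 0+0-0=0; pred: 20+0-4=16
Step 5: prey: 0+0-0=0; pred: 16+0-3=13
Step 6: prey: 0+0-0=0; pred: 13+0-2=11
Step 7: prey: 0+0-0=0; pred: 11+0-2=9
Step 8: prey: 0+0-0=0; pred: 9+0-1=8

Answer: 0 8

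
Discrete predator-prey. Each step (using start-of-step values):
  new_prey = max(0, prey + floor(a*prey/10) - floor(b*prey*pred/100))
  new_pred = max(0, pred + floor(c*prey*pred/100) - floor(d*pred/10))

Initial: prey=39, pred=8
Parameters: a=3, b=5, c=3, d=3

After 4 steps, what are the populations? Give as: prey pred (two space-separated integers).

Step 1: prey: 39+11-15=35; pred: 8+9-2=15
Step 2: prey: 35+10-26=19; pred: 15+15-4=26
Step 3: prey: 19+5-24=0; pred: 26+14-7=33
Step 4: prey: 0+0-0=0; pred: 33+0-9=24

Answer: 0 24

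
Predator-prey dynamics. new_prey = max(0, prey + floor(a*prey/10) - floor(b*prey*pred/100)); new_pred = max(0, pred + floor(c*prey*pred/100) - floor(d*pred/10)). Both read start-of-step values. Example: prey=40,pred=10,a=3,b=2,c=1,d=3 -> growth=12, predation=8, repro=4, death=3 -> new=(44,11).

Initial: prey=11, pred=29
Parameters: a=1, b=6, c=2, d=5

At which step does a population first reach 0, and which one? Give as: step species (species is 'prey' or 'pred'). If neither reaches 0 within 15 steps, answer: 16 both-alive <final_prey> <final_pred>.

Step 1: prey: 11+1-19=0; pred: 29+6-14=21
First extinction: prey at step 1

Answer: 1 prey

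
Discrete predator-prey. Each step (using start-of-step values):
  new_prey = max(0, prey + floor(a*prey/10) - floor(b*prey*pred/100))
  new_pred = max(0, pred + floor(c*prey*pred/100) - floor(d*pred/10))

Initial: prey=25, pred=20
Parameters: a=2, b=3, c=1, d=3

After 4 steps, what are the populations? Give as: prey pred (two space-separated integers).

Step 1: prey: 25+5-15=15; pred: 20+5-6=19
Step 2: prey: 15+3-8=10; pred: 19+2-5=16
Step 3: prey: 10+2-4=8; pred: 16+1-4=13
Step 4: prey: 8+1-3=6; pred: 13+1-3=11

Answer: 6 11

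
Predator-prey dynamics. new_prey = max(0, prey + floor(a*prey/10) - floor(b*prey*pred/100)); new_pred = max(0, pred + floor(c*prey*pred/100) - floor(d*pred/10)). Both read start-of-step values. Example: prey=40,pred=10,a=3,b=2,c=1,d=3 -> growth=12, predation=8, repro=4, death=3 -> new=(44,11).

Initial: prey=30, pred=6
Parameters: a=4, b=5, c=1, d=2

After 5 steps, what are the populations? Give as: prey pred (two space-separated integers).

Answer: 42 10

Derivation:
Step 1: prey: 30+12-9=33; pred: 6+1-1=6
Step 2: prey: 33+13-9=37; pred: 6+1-1=6
Step 3: prey: 37+14-11=40; pred: 6+2-1=7
Step 4: prey: 40+16-14=42; pred: 7+2-1=8
Step 5: prey: 42+16-16=42; pred: 8+3-1=10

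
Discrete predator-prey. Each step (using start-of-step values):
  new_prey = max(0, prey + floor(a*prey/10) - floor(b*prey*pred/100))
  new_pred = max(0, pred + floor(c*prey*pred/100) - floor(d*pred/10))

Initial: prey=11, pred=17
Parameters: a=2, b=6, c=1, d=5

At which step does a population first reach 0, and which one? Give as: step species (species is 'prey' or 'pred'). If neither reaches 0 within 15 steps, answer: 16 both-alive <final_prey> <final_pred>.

Step 1: prey: 11+2-11=2; pred: 17+1-8=10
Step 2: prey: 2+0-1=1; pred: 10+0-5=5
Step 3: prey: 1+0-0=1; pred: 5+0-2=3
Step 4: prey: 1+0-0=1; pred: 3+0-1=2
Step 5: prey: 1+0-0=1; pred: 2+0-1=1
Step 6: prey: 1+0-0=1; pred: 1+0-0=1
Steps 7-15: state stable at prey=1, pred=1 (no change)
No extinction within 15 steps

Answer: 16 both-alive 1 1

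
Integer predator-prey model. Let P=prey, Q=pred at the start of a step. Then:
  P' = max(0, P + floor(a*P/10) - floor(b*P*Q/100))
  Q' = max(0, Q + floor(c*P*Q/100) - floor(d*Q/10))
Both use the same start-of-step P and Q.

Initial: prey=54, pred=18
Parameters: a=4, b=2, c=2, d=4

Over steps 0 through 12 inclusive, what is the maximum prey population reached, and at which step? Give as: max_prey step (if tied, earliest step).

Step 1: prey: 54+21-19=56; pred: 18+19-7=30
Step 2: prey: 56+22-33=45; pred: 30+33-12=51
Step 3: prey: 45+18-45=18; pred: 51+45-20=76
Step 4: prey: 18+7-27=0; pred: 76+27-30=73
Step 5: prey: 0+0-0=0; pred: 73+0-29=44
Step 6: prey: 0+0-0=0; pred: 44+0-17=27
Step 7: prey: 0+0-0=0; pred: 27+0-10=17
Step 8: prey: 0+0-0=0; pred: 17+0-6=11
Step 9: prey: 0+0-0=0; pred: 11+0-4=7
Step 10: prey: 0+0-0=0; pred: 7+0-2=5
Step 11: prey: 0+0-0=0; pred: 5+0-2=3
Step 12: prey: 0+0-0=0; pred: 3+0-1=2
Max prey = 56 at step 1

Answer: 56 1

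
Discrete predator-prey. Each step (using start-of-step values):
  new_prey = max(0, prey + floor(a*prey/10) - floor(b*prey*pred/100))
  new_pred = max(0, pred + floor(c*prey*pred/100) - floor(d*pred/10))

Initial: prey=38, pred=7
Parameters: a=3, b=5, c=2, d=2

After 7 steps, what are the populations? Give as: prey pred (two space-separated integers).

Answer: 1 13

Derivation:
Step 1: prey: 38+11-13=36; pred: 7+5-1=11
Step 2: prey: 36+10-19=27; pred: 11+7-2=16
Step 3: prey: 27+8-21=14; pred: 16+8-3=21
Step 4: prey: 14+4-14=4; pred: 21+5-4=22
Step 5: prey: 4+1-4=1; pred: 22+1-4=19
Step 6: prey: 1+0-0=1; pred: 19+0-3=16
Step 7: prey: 1+0-0=1; pred: 16+0-3=13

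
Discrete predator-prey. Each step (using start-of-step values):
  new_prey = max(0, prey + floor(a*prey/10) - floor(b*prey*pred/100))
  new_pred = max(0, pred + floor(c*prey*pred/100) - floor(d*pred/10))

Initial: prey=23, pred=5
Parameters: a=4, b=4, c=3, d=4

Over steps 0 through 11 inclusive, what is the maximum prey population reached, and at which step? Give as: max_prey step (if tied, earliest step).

Answer: 35 3

Derivation:
Step 1: prey: 23+9-4=28; pred: 5+3-2=6
Step 2: prey: 28+11-6=33; pred: 6+5-2=9
Step 3: prey: 33+13-11=35; pred: 9+8-3=14
Step 4: prey: 35+14-19=30; pred: 14+14-5=23
Step 5: prey: 30+12-27=15; pred: 23+20-9=34
Step 6: prey: 15+6-20=1; pred: 34+15-13=36
Step 7: prey: 1+0-1=0; pred: 36+1-14=23
Step 8: prey: 0+0-0=0; pred: 23+0-9=14
Step 9: prey: 0+0-0=0; pred: 14+0-5=9
Step 10: prey: 0+0-0=0; pred: 9+0-3=6
Step 11: prey: 0+0-0=0; pred: 6+0-2=4
Max prey = 35 at step 3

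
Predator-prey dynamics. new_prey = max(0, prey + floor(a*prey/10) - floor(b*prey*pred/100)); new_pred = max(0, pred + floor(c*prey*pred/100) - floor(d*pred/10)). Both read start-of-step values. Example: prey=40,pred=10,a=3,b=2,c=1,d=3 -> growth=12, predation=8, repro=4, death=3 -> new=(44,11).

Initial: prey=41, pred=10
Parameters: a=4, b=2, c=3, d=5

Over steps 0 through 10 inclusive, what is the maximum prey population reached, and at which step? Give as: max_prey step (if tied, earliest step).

Step 1: prey: 41+16-8=49; pred: 10+12-5=17
Step 2: prey: 49+19-16=52; pred: 17+24-8=33
Step 3: prey: 52+20-34=38; pred: 33+51-16=68
Step 4: prey: 38+15-51=2; pred: 68+77-34=111
Step 5: prey: 2+0-4=0; pred: 111+6-55=62
Step 6: prey: 0+0-0=0; pred: 62+0-31=31
Step 7: prey: 0+0-0=0; pred: 31+0-15=16
Step 8: prey: 0+0-0=0; pred: 16+0-8=8
Step 9: prey: 0+0-0=0; pred: 8+0-4=4
Step 10: prey: 0+0-0=0; pred: 4+0-2=2
Max prey = 52 at step 2

Answer: 52 2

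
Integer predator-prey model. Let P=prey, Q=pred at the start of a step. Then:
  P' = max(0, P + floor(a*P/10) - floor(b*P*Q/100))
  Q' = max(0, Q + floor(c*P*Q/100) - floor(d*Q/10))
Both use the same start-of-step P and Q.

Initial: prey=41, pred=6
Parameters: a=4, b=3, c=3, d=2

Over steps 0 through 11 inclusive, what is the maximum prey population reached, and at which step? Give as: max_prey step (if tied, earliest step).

Answer: 52 2

Derivation:
Step 1: prey: 41+16-7=50; pred: 6+7-1=12
Step 2: prey: 50+20-18=52; pred: 12+18-2=28
Step 3: prey: 52+20-43=29; pred: 28+43-5=66
Step 4: prey: 29+11-57=0; pred: 66+57-13=110
Step 5: prey: 0+0-0=0; pred: 110+0-22=88
Step 6: prey: 0+0-0=0; pred: 88+0-17=71
Step 7: prey: 0+0-0=0; pred: 71+0-14=57
Step 8: prey: 0+0-0=0; pred: 57+0-11=46
Step 9: prey: 0+0-0=0; pred: 46+0-9=37
Step 10: prey: 0+0-0=0; pred: 37+0-7=30
Step 11: prey: 0+0-0=0; pred: 30+0-6=24
Max prey = 52 at step 2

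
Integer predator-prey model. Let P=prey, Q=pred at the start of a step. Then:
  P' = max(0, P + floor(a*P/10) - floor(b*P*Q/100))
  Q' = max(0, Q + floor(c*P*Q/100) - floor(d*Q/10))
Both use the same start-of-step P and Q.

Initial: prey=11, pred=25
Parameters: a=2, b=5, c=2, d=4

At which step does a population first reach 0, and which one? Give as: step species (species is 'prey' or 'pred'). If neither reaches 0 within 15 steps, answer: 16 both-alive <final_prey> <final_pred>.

Answer: 1 prey

Derivation:
Step 1: prey: 11+2-13=0; pred: 25+5-10=20
First extinction: prey at step 1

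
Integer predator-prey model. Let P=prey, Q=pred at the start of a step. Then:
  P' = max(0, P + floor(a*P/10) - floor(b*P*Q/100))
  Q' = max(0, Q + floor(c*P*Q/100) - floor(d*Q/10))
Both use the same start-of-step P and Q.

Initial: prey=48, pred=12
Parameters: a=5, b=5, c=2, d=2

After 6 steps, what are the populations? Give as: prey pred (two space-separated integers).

Answer: 0 23

Derivation:
Step 1: prey: 48+24-28=44; pred: 12+11-2=21
Step 2: prey: 44+22-46=20; pred: 21+18-4=35
Step 3: prey: 20+10-35=0; pred: 35+14-7=42
Step 4: prey: 0+0-0=0; pred: 42+0-8=34
Step 5: prey: 0+0-0=0; pred: 34+0-6=28
Step 6: prey: 0+0-0=0; pred: 28+0-5=23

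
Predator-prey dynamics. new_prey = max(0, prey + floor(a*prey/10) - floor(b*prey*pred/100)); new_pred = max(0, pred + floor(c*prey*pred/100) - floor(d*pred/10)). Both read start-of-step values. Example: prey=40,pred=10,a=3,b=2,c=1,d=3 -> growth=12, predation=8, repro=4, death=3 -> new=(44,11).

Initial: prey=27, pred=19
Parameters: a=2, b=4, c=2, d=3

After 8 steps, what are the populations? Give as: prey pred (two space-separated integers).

Answer: 1 4

Derivation:
Step 1: prey: 27+5-20=12; pred: 19+10-5=24
Step 2: prey: 12+2-11=3; pred: 24+5-7=22
Step 3: prey: 3+0-2=1; pred: 22+1-6=17
Step 4: prey: 1+0-0=1; pred: 17+0-5=12
Step 5: prey: 1+0-0=1; pred: 12+0-3=9
Step 6: prey: 1+0-0=1; pred: 9+0-2=7
Step 7: prey: 1+0-0=1; pred: 7+0-2=5
Step 8: prey: 1+0-0=1; pred: 5+0-1=4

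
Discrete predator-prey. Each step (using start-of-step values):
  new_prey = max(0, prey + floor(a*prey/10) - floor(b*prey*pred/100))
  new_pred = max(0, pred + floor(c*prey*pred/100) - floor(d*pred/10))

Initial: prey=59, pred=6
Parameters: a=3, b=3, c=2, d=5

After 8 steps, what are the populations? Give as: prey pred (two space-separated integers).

Answer: 0 5

Derivation:
Step 1: prey: 59+17-10=66; pred: 6+7-3=10
Step 2: prey: 66+19-19=66; pred: 10+13-5=18
Step 3: prey: 66+19-35=50; pred: 18+23-9=32
Step 4: prey: 50+15-48=17; pred: 32+32-16=48
Step 5: prey: 17+5-24=0; pred: 48+16-24=40
Step 6: prey: 0+0-0=0; pred: 40+0-20=20
Step 7: prey: 0+0-0=0; pred: 20+0-10=10
Step 8: prey: 0+0-0=0; pred: 10+0-5=5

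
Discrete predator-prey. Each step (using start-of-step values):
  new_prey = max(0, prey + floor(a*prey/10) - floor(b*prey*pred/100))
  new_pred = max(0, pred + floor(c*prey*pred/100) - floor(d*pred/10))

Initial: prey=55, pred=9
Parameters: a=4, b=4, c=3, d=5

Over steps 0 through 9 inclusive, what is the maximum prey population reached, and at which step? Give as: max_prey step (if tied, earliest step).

Step 1: prey: 55+22-19=58; pred: 9+14-4=19
Step 2: prey: 58+23-44=37; pred: 19+33-9=43
Step 3: prey: 37+14-63=0; pred: 43+47-21=69
Step 4: prey: 0+0-0=0; pred: 69+0-34=35
Step 5: prey: 0+0-0=0; pred: 35+0-17=18
Step 6: prey: 0+0-0=0; pred: 18+0-9=9
Step 7: prey: 0+0-0=0; pred: 9+0-4=5
Step 8: prey: 0+0-0=0; pred: 5+0-2=3
Step 9: prey: 0+0-0=0; pred: 3+0-1=2
Max prey = 58 at step 1

Answer: 58 1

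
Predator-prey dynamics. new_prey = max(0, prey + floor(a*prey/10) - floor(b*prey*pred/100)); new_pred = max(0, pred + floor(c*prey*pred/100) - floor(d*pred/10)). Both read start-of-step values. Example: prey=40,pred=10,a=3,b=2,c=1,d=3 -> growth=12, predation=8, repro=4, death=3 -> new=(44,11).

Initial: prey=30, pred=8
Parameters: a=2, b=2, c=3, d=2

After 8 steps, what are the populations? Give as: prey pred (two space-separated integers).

Answer: 0 32

Derivation:
Step 1: prey: 30+6-4=32; pred: 8+7-1=14
Step 2: prey: 32+6-8=30; pred: 14+13-2=25
Step 3: prey: 30+6-15=21; pred: 25+22-5=42
Step 4: prey: 21+4-17=8; pred: 42+26-8=60
Step 5: prey: 8+1-9=0; pred: 60+14-12=62
Step 6: prey: 0+0-0=0; pred: 62+0-12=50
Step 7: prey: 0+0-0=0; pred: 50+0-10=40
Step 8: prey: 0+0-0=0; pred: 40+0-8=32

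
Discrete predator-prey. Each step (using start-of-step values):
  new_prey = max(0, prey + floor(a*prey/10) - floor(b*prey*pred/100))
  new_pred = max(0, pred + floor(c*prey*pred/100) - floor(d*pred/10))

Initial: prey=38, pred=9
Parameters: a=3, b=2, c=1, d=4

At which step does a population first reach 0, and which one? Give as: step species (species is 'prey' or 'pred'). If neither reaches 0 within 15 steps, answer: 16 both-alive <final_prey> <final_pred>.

Step 1: prey: 38+11-6=43; pred: 9+3-3=9
Step 2: prey: 43+12-7=48; pred: 9+3-3=9
Step 3: prey: 48+14-8=54; pred: 9+4-3=10
Step 4: prey: 54+16-10=60; pred: 10+5-4=11
Step 5: prey: 60+18-13=65; pred: 11+6-4=13
Step 6: prey: 65+19-16=68; pred: 13+8-5=16
Step 7: prey: 68+20-21=67; pred: 16+10-6=20
Step 8: prey: 67+20-26=61; pred: 20+13-8=25
Step 9: prey: 61+18-30=49; pred: 25+15-10=30
Step 10: prey: 49+14-29=34; pred: 30+14-12=32
Step 11: prey: 34+10-21=23; pred: 32+10-12=30
Step 12: prey: 23+6-13=16; pred: 30+6-12=24
Step 13: prey: 16+4-7=13; pred: 24+3-9=18
Step 14: prey: 13+3-4=12; pred: 18+2-7=13
Step 15: prey: 12+3-3=12; pred: 13+1-5=9
No extinction within 15 steps

Answer: 16 both-alive 12 9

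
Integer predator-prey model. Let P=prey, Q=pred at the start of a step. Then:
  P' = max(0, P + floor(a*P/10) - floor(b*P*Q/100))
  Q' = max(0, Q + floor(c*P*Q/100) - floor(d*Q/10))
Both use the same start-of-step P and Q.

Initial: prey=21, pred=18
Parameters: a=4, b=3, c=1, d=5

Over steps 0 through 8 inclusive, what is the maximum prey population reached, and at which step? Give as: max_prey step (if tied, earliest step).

Answer: 76 8

Derivation:
Step 1: prey: 21+8-11=18; pred: 18+3-9=12
Step 2: prey: 18+7-6=19; pred: 12+2-6=8
Step 3: prey: 19+7-4=22; pred: 8+1-4=5
Step 4: prey: 22+8-3=27; pred: 5+1-2=4
Step 5: prey: 27+10-3=34; pred: 4+1-2=3
Step 6: prey: 34+13-3=44; pred: 3+1-1=3
Step 7: prey: 44+17-3=58; pred: 3+1-1=3
Step 8: prey: 58+23-5=76; pred: 3+1-1=3
Max prey = 76 at step 8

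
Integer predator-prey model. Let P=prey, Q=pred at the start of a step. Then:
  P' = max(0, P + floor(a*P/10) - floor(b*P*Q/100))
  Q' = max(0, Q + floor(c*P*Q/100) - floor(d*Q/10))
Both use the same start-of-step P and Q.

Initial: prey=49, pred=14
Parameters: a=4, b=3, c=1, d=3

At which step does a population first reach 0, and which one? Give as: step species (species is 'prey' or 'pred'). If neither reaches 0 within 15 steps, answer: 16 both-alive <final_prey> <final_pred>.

Answer: 16 both-alive 28 3

Derivation:
Step 1: prey: 49+19-20=48; pred: 14+6-4=16
Step 2: prey: 48+19-23=44; pred: 16+7-4=19
Step 3: prey: 44+17-25=36; pred: 19+8-5=22
Step 4: prey: 36+14-23=27; pred: 22+7-6=23
Step 5: prey: 27+10-18=19; pred: 23+6-6=23
Step 6: prey: 19+7-13=13; pred: 23+4-6=21
Step 7: prey: 13+5-8=10; pred: 21+2-6=17
Step 8: prey: 10+4-5=9; pred: 17+1-5=13
Step 9: prey: 9+3-3=9; pred: 13+1-3=11
Step 10: prey: 9+3-2=10; pred: 11+0-3=8
Step 11: prey: 10+4-2=12; pred: 8+0-2=6
Step 12: prey: 12+4-2=14; pred: 6+0-1=5
Step 13: prey: 14+5-2=17; pred: 5+0-1=4
Step 14: prey: 17+6-2=21; pred: 4+0-1=3
Step 15: prey: 21+8-1=28; pred: 3+0-0=3
No extinction within 15 steps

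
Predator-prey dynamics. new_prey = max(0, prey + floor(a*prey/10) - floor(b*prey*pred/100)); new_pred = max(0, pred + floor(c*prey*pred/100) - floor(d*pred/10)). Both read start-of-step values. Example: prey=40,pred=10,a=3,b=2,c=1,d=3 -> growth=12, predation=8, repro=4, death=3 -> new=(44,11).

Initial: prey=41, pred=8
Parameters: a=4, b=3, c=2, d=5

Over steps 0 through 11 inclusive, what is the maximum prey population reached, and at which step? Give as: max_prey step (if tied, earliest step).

Answer: 53 2

Derivation:
Step 1: prey: 41+16-9=48; pred: 8+6-4=10
Step 2: prey: 48+19-14=53; pred: 10+9-5=14
Step 3: prey: 53+21-22=52; pred: 14+14-7=21
Step 4: prey: 52+20-32=40; pred: 21+21-10=32
Step 5: prey: 40+16-38=18; pred: 32+25-16=41
Step 6: prey: 18+7-22=3; pred: 41+14-20=35
Step 7: prey: 3+1-3=1; pred: 35+2-17=20
Step 8: prey: 1+0-0=1; pred: 20+0-10=10
Step 9: prey: 1+0-0=1; pred: 10+0-5=5
Step 10: prey: 1+0-0=1; pred: 5+0-2=3
Step 11: prey: 1+0-0=1; pred: 3+0-1=2
Max prey = 53 at step 2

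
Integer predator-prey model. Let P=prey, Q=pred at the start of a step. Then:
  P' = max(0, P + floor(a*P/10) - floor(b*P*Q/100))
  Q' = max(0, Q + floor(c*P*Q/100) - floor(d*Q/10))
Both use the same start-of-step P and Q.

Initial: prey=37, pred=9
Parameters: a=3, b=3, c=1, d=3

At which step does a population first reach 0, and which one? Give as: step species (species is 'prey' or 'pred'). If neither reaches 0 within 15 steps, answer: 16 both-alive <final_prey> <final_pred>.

Step 1: prey: 37+11-9=39; pred: 9+3-2=10
Step 2: prey: 39+11-11=39; pred: 10+3-3=10
Steps 3-15: state stable at prey=39, pred=10 (no change)
No extinction within 15 steps

Answer: 16 both-alive 39 10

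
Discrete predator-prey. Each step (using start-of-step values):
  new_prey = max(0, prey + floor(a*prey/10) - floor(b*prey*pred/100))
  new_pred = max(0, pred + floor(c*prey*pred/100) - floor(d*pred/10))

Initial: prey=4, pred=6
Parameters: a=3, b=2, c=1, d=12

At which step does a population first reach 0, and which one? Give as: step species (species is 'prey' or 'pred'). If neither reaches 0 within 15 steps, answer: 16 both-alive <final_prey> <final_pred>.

Step 1: prey: 4+1-0=5; pred: 6+0-7=0
First extinction: pred at step 1

Answer: 1 pred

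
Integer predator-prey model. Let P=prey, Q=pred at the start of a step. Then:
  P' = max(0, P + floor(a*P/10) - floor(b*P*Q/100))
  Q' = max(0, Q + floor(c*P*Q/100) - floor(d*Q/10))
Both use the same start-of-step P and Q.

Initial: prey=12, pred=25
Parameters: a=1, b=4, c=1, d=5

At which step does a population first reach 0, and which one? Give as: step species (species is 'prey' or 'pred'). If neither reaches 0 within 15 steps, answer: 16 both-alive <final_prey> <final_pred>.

Answer: 16 both-alive 1 1

Derivation:
Step 1: prey: 12+1-12=1; pred: 25+3-12=16
Step 2: prey: 1+0-0=1; pred: 16+0-8=8
Step 3: prey: 1+0-0=1; pred: 8+0-4=4
Step 4: prey: 1+0-0=1; pred: 4+0-2=2
Step 5: prey: 1+0-0=1; pred: 2+0-1=1
Step 6: prey: 1+0-0=1; pred: 1+0-0=1
Steps 7-15: state stable at prey=1, pred=1 (no change)
No extinction within 15 steps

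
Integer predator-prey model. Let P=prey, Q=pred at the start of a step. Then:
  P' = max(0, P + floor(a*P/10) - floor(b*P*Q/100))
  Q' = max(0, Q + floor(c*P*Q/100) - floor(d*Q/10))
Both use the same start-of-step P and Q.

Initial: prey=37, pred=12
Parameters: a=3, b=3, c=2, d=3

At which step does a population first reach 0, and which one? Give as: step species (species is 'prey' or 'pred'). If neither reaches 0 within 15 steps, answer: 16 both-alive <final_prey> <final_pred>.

Answer: 16 both-alive 1 3

Derivation:
Step 1: prey: 37+11-13=35; pred: 12+8-3=17
Step 2: prey: 35+10-17=28; pred: 17+11-5=23
Step 3: prey: 28+8-19=17; pred: 23+12-6=29
Step 4: prey: 17+5-14=8; pred: 29+9-8=30
Step 5: prey: 8+2-7=3; pred: 30+4-9=25
Step 6: prey: 3+0-2=1; pred: 25+1-7=19
Step 7: prey: 1+0-0=1; pred: 19+0-5=14
Step 8: prey: 1+0-0=1; pred: 14+0-4=10
Step 9: prey: 1+0-0=1; pred: 10+0-3=7
Step 10: prey: 1+0-0=1; pred: 7+0-2=5
Step 11: prey: 1+0-0=1; pred: 5+0-1=4
Step 12: prey: 1+0-0=1; pred: 4+0-1=3
Step 13: prey: 1+0-0=1; pred: 3+0-0=3
Steps 14-15: state stable at prey=1, pred=3 (no change)
No extinction within 15 steps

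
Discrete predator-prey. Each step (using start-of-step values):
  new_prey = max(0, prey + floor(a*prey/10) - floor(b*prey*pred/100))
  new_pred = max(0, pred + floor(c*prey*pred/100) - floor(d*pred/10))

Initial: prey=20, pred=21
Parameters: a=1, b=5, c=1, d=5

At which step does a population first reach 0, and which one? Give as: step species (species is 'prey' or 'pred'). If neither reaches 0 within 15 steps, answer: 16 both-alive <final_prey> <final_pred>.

Answer: 16 both-alive 1 1

Derivation:
Step 1: prey: 20+2-21=1; pred: 21+4-10=15
Step 2: prey: 1+0-0=1; pred: 15+0-7=8
Step 3: prey: 1+0-0=1; pred: 8+0-4=4
Step 4: prey: 1+0-0=1; pred: 4+0-2=2
Step 5: prey: 1+0-0=1; pred: 2+0-1=1
Step 6: prey: 1+0-0=1; pred: 1+0-0=1
Steps 7-15: state stable at prey=1, pred=1 (no change)
No extinction within 15 steps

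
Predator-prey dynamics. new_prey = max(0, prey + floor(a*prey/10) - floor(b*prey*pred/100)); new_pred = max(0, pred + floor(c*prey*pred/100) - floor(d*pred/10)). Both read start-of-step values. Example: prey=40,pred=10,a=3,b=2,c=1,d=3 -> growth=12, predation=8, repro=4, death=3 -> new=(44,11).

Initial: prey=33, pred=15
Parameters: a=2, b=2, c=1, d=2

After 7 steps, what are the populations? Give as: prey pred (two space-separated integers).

Answer: 11 17

Derivation:
Step 1: prey: 33+6-9=30; pred: 15+4-3=16
Step 2: prey: 30+6-9=27; pred: 16+4-3=17
Step 3: prey: 27+5-9=23; pred: 17+4-3=18
Step 4: prey: 23+4-8=19; pred: 18+4-3=19
Step 5: prey: 19+3-7=15; pred: 19+3-3=19
Step 6: prey: 15+3-5=13; pred: 19+2-3=18
Step 7: prey: 13+2-4=11; pred: 18+2-3=17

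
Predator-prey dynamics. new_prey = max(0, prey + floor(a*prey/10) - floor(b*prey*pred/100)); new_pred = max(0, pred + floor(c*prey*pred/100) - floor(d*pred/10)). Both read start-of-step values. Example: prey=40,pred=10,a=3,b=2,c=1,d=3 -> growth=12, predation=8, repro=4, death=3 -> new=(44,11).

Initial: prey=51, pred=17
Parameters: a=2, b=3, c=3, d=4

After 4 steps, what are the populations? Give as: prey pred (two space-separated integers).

Answer: 0 27

Derivation:
Step 1: prey: 51+10-26=35; pred: 17+26-6=37
Step 2: prey: 35+7-38=4; pred: 37+38-14=61
Step 3: prey: 4+0-7=0; pred: 61+7-24=44
Step 4: prey: 0+0-0=0; pred: 44+0-17=27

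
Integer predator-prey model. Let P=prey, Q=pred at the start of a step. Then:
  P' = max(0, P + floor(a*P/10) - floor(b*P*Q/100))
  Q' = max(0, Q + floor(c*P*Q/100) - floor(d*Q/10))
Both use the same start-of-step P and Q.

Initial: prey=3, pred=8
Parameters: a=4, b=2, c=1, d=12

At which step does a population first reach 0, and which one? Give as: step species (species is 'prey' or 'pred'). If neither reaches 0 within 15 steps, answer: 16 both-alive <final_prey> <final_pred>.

Answer: 1 pred

Derivation:
Step 1: prey: 3+1-0=4; pred: 8+0-9=0
First extinction: pred at step 1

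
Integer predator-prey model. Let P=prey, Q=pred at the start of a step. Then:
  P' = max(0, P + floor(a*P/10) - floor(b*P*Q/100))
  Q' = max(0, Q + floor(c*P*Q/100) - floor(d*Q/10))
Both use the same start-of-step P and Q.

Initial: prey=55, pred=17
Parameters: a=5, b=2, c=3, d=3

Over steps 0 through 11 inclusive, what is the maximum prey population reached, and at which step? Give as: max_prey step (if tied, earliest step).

Answer: 64 1

Derivation:
Step 1: prey: 55+27-18=64; pred: 17+28-5=40
Step 2: prey: 64+32-51=45; pred: 40+76-12=104
Step 3: prey: 45+22-93=0; pred: 104+140-31=213
Step 4: prey: 0+0-0=0; pred: 213+0-63=150
Step 5: prey: 0+0-0=0; pred: 150+0-45=105
Step 6: prey: 0+0-0=0; pred: 105+0-31=74
Step 7: prey: 0+0-0=0; pred: 74+0-22=52
Step 8: prey: 0+0-0=0; pred: 52+0-15=37
Step 9: prey: 0+0-0=0; pred: 37+0-11=26
Step 10: prey: 0+0-0=0; pred: 26+0-7=19
Step 11: prey: 0+0-0=0; pred: 19+0-5=14
Max prey = 64 at step 1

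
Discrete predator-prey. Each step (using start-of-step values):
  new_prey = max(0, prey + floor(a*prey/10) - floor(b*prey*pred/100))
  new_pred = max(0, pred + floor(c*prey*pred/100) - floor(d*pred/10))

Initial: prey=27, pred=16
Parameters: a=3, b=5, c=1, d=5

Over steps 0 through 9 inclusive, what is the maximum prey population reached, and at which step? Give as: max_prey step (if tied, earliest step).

Answer: 31 9

Derivation:
Step 1: prey: 27+8-21=14; pred: 16+4-8=12
Step 2: prey: 14+4-8=10; pred: 12+1-6=7
Step 3: prey: 10+3-3=10; pred: 7+0-3=4
Step 4: prey: 10+3-2=11; pred: 4+0-2=2
Step 5: prey: 11+3-1=13; pred: 2+0-1=1
Step 6: prey: 13+3-0=16; pred: 1+0-0=1
Step 7: prey: 16+4-0=20; pred: 1+0-0=1
Step 8: prey: 20+6-1=25; pred: 1+0-0=1
Step 9: prey: 25+7-1=31; pred: 1+0-0=1
Max prey = 31 at step 9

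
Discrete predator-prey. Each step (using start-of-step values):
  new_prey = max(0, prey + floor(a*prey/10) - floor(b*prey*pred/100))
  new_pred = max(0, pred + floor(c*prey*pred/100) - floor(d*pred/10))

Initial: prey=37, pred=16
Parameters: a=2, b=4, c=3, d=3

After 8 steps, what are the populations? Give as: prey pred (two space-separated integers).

Step 1: prey: 37+7-23=21; pred: 16+17-4=29
Step 2: prey: 21+4-24=1; pred: 29+18-8=39
Step 3: prey: 1+0-1=0; pred: 39+1-11=29
Step 4: prey: 0+0-0=0; pred: 29+0-8=21
Step 5: prey: 0+0-0=0; pred: 21+0-6=15
Step 6: prey: 0+0-0=0; pred: 15+0-4=11
Step 7: prey: 0+0-0=0; pred: 11+0-3=8
Step 8: prey: 0+0-0=0; pred: 8+0-2=6

Answer: 0 6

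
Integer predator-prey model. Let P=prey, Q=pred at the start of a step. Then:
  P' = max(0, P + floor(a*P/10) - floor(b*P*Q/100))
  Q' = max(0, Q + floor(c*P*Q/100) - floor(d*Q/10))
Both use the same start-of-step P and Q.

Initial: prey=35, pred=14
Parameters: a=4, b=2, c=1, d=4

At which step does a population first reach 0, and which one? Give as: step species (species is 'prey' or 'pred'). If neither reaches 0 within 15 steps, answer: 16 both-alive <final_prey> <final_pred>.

Step 1: prey: 35+14-9=40; pred: 14+4-5=13
Step 2: prey: 40+16-10=46; pred: 13+5-5=13
Step 3: prey: 46+18-11=53; pred: 13+5-5=13
Step 4: prey: 53+21-13=61; pred: 13+6-5=14
Step 5: prey: 61+24-17=68; pred: 14+8-5=17
Step 6: prey: 68+27-23=72; pred: 17+11-6=22
Step 7: prey: 72+28-31=69; pred: 22+15-8=29
Step 8: prey: 69+27-40=56; pred: 29+20-11=38
Step 9: prey: 56+22-42=36; pred: 38+21-15=44
Step 10: prey: 36+14-31=19; pred: 44+15-17=42
Step 11: prey: 19+7-15=11; pred: 42+7-16=33
Step 12: prey: 11+4-7=8; pred: 33+3-13=23
Step 13: prey: 8+3-3=8; pred: 23+1-9=15
Step 14: prey: 8+3-2=9; pred: 15+1-6=10
Step 15: prey: 9+3-1=11; pred: 10+0-4=6
No extinction within 15 steps

Answer: 16 both-alive 11 6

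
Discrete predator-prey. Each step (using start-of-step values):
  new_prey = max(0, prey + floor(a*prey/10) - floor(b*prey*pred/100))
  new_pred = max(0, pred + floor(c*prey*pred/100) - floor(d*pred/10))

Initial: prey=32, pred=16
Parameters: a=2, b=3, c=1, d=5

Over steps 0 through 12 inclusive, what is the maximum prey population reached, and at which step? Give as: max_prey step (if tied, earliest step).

Answer: 53 12

Derivation:
Step 1: prey: 32+6-15=23; pred: 16+5-8=13
Step 2: prey: 23+4-8=19; pred: 13+2-6=9
Step 3: prey: 19+3-5=17; pred: 9+1-4=6
Step 4: prey: 17+3-3=17; pred: 6+1-3=4
Step 5: prey: 17+3-2=18; pred: 4+0-2=2
Step 6: prey: 18+3-1=20; pred: 2+0-1=1
Step 7: prey: 20+4-0=24; pred: 1+0-0=1
Step 8: prey: 24+4-0=28; pred: 1+0-0=1
Step 9: prey: 28+5-0=33; pred: 1+0-0=1
Step 10: prey: 33+6-0=39; pred: 1+0-0=1
Step 11: prey: 39+7-1=45; pred: 1+0-0=1
Step 12: prey: 45+9-1=53; pred: 1+0-0=1
Max prey = 53 at step 12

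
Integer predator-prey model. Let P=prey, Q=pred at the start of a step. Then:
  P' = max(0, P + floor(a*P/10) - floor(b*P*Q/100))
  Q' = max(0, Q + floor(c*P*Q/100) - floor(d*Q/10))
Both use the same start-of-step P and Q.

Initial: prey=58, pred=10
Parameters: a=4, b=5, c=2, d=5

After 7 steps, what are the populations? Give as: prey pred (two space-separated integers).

Answer: 1 2

Derivation:
Step 1: prey: 58+23-29=52; pred: 10+11-5=16
Step 2: prey: 52+20-41=31; pred: 16+16-8=24
Step 3: prey: 31+12-37=6; pred: 24+14-12=26
Step 4: prey: 6+2-7=1; pred: 26+3-13=16
Step 5: prey: 1+0-0=1; pred: 16+0-8=8
Step 6: prey: 1+0-0=1; pred: 8+0-4=4
Step 7: prey: 1+0-0=1; pred: 4+0-2=2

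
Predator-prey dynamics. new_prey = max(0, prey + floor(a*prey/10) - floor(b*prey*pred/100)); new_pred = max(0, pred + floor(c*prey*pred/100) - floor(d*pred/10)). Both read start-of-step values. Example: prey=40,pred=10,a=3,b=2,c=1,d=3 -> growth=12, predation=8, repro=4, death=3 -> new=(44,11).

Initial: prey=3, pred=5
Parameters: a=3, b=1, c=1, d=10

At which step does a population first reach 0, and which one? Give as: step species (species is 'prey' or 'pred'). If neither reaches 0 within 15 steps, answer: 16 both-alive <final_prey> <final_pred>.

Step 1: prey: 3+0-0=3; pred: 5+0-5=0
First extinction: pred at step 1

Answer: 1 pred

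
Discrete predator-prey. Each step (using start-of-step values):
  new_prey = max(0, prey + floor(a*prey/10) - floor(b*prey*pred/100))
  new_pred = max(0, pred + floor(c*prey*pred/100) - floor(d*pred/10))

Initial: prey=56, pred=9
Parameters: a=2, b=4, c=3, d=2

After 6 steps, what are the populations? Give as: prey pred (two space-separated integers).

Answer: 0 32

Derivation:
Step 1: prey: 56+11-20=47; pred: 9+15-1=23
Step 2: prey: 47+9-43=13; pred: 23+32-4=51
Step 3: prey: 13+2-26=0; pred: 51+19-10=60
Step 4: prey: 0+0-0=0; pred: 60+0-12=48
Step 5: prey: 0+0-0=0; pred: 48+0-9=39
Step 6: prey: 0+0-0=0; pred: 39+0-7=32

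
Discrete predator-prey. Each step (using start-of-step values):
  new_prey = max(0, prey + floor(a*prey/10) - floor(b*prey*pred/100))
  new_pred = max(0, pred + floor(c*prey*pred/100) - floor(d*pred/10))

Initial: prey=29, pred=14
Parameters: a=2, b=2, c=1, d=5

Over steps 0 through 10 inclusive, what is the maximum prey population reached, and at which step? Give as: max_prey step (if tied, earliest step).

Answer: 71 10

Derivation:
Step 1: prey: 29+5-8=26; pred: 14+4-7=11
Step 2: prey: 26+5-5=26; pred: 11+2-5=8
Step 3: prey: 26+5-4=27; pred: 8+2-4=6
Step 4: prey: 27+5-3=29; pred: 6+1-3=4
Step 5: prey: 29+5-2=32; pred: 4+1-2=3
Step 6: prey: 32+6-1=37; pred: 3+0-1=2
Step 7: prey: 37+7-1=43; pred: 2+0-1=1
Step 8: prey: 43+8-0=51; pred: 1+0-0=1
Step 9: prey: 51+10-1=60; pred: 1+0-0=1
Step 10: prey: 60+12-1=71; pred: 1+0-0=1
Max prey = 71 at step 10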